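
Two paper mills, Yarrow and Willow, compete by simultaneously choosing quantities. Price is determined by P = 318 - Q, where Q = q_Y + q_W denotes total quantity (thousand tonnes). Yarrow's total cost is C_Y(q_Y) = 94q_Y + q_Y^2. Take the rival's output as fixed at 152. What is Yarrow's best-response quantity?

With the rival's output fixed at 152, Yarrow's profit is π_Y = (318 - 152 - q_Y)q_Y - (94q_Y + q_Y²) = (166 - q_Y)q_Y - (94q_Y + q_Y²).
∂π_Y/∂q_Y = 72 - 4q_Y = 0, so q_Y = 18.

18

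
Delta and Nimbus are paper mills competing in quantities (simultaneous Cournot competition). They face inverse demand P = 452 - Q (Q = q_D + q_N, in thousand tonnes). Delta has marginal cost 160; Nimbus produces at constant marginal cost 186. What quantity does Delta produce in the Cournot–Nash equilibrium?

Delta's profit: π_D = (452 - Q)q_D - (160q_D). Setting ∂π_D/∂q_D = 0: 292 - 2q_D - (q_N) = 0.
Nimbus's profit: π_N = (452 - Q)q_N - (186q_N). Setting ∂π_N/∂q_N = 0: 266 - 2q_N - (q_D) = 0.
So q_D = (292 - q_N)/2 and q_N = (266 - q_D)/2.
Substituting one into the other gives q_D = 106 and q_N = 80.

106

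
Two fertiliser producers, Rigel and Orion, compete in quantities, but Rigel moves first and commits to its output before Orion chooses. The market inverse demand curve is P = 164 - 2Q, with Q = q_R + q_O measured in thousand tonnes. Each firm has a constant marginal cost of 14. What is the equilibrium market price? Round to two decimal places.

51.50

The follower Orion best-responds to any q_R: π_O = (164 - 2Q)q_O - 14q_O.
Setting the follower's marginal profit to zero, 150 - 2q_R - 4q_O = 0, i.e. q_O = (150 - 2q_R)/4.
The leader anticipates this reaction. Substituting into P = 164 - 2Q gives P = 89 - q_R, so π_R = (89 - q_R)q_R - 14q_R.
The leader's first-order condition 75 - 2q_R = 0 yields q_R = 75/2.
Then q_O = (150 - 2·(75/2))/4 = 75/4.
Total output Q = 225/4, so price P = 164 - 2·(225/4) = 103/2.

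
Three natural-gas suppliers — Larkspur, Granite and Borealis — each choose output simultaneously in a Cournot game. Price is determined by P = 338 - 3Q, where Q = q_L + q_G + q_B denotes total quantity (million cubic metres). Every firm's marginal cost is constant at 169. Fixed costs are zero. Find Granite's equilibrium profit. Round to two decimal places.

Each firm earns π_i = (338 - 3Q)q_i - 169q_i.
Setting ∂π_i/∂q_i = 0 with rivals' quantities fixed: 169 - 6q_i - 3·Σ_{j≠i} q_j = 0.
With identical firms every q_j equals q_i, so Σ_{j≠i} q_j = 2q_i and 169 = 12q_i, giving q_i = 169/12.
Price P = 338 - 3·(169/4) = 845/4.
Granite's profit: (845/4 - 169)·(169/12) = 595.0208.

595.02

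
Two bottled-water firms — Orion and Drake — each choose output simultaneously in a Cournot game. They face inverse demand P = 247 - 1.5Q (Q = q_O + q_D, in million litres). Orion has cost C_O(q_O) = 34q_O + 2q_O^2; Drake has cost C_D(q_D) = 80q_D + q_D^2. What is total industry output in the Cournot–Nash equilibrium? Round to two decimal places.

Orion's profit: π_O = (247 - 1.5Q)q_O - (34q_O + 2q_O²). Setting ∂π_O/∂q_O = 0: 213 - 7q_O - (3/2)(q_D) = 0.
Drake's profit: π_D = (247 - 1.5Q)q_D - (80q_D + q_D²). Setting ∂π_D/∂q_D = 0: 167 - 5q_D - (3/2)(q_O) = 0.
Best responses: q_O = (213 - (3/2)q_D)/7, q_D = (167 - (3/2)q_O)/5.
Substituting one into the other gives q_O = 24.8702 and q_D = 25.9389.
Total output Q = 24.8702 + 25.9389 = 50.8092.

50.81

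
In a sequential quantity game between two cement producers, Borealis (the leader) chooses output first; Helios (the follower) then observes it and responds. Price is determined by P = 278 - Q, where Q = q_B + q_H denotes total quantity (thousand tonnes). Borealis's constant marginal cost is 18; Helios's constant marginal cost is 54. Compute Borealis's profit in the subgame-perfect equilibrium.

10952

The follower Helios best-responds to any q_B: π_H = (278 - Q)q_H - 54q_H.
Follower FOC: 224 - q_B - 2q_H = 0, so q_H(q_B) = (224 - q_B)/2.
The leader anticipates this reaction. Substituting into P = 278 - Q gives P = 166 - (1/2)q_B, so π_B = (166 - (1/2)q_B)q_B - 18q_B.
Leader FOC: 148 - q_B = 0, so q_B = 148.
Then q_H = (224 - 148)/2 = 38.
Price P = 278 - 186 = 92.
Borealis's profit: (92 - 18)·148 = 10952.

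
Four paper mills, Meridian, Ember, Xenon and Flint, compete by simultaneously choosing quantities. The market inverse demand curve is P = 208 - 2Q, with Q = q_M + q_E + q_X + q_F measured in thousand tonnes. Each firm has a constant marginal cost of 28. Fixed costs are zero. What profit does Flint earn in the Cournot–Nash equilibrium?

648

A representative firm's profit is π_i = q_i(208 - 2Q) - 28q_i.
Setting ∂π_i/∂q_i = 0 with rivals' quantities fixed: 180 - 4q_i - 2·Σ_{j≠i} q_j = 0.
By symmetry each firm produces the same amount; substituting Σ_{j≠i} q_j = 3q_i yields q_i = 180/10 = 18.
Price P = 208 - 2·72 = 64.
Flint's profit: (64 - 28)·18 = 648.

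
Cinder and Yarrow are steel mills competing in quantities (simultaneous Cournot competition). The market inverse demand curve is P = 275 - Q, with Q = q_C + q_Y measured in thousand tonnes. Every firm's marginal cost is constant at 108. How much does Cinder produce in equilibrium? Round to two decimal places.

A representative firm's profit is π_i = q_i(275 - Q) - 108q_i.
First-order condition (treating rivals' output as given): 167 - 2q_i - q_j = 0.
With identical firms every q_j equals q_i, so q_j = q_i and 167 = 3q_i, giving q_i = 167/3.

55.67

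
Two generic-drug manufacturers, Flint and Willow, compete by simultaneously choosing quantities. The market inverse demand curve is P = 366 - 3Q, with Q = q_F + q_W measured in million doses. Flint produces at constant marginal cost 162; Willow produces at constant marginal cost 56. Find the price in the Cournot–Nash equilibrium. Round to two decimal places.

Flint's profit: π_F = (366 - 3Q)q_F - (162q_F). Setting ∂π_F/∂q_F = 0: 204 - 6q_F - 3(q_W) = 0.
Willow's profit: π_W = (366 - 3Q)q_W - (56q_W). Setting ∂π_W/∂q_W = 0: 310 - 6q_W - 3(q_F) = 0.
So q_F = (204 - 3q_W)/6 and q_W = (310 - 3q_F)/6.
Substituting one into the other gives q_F = 98/9 and q_W = 416/9.
Total output Q = 514/9, so price P = 366 - 3·(514/9) = 584/3.

194.67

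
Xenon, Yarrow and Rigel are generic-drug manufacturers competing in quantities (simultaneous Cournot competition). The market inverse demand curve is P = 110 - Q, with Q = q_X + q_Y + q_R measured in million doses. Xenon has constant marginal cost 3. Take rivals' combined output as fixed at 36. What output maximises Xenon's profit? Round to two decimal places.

35.50

With rivals' combined output fixed at 36, Xenon's profit is π_X = (110 - 36 - q_X)q_X - (3q_X) = (74 - q_X)q_X - (3q_X).
∂π_X/∂q_X = 71 - 2q_X = 0, so q_X = 71/2.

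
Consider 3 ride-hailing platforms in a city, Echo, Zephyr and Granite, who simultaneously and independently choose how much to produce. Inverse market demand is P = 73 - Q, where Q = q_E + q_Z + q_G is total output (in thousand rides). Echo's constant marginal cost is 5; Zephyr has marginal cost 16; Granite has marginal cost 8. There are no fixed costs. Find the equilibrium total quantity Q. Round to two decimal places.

Echo's profit: π_E = (73 - Q)q_E - (5q_E). Setting ∂π_E/∂q_E = 0: 68 - 2q_E - (q_Z + q_G) = 0.
Zephyr's profit: π_Z = (73 - Q)q_Z - (16q_Z). Setting ∂π_Z/∂q_Z = 0: 57 - 2q_Z - (q_E + q_G) = 0.
Granite's profit: π_G = (73 - Q)q_G - (8q_G). Setting ∂π_G/∂q_G = 0: 65 - 2q_G - (q_E + q_Z) = 0.
Adding the 3 conditions: 190 − 2Q − 2Q = 0, i.e. Q = 95/2.
Back-substituting: q_E = (68 − 95/2) = 41/2, q_Z = (57 − 95/2) = 19/2, q_G = (65 − 95/2) = 35/2.
Total output Q = 41/2 + 19/2 + 35/2 = 95/2.

47.50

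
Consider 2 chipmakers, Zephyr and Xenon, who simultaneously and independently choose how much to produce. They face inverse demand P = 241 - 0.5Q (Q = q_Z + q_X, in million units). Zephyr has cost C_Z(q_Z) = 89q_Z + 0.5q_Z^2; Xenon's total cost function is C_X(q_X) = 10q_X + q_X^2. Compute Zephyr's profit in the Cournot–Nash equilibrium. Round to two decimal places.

3506.70

Zephyr's profit: π_Z = (241 - 0.5Q)q_Z - (89q_Z + (1/2)q_Z²). Setting ∂π_Z/∂q_Z = 0: 152 - 2q_Z - (1/2)(q_X) = 0.
Xenon's profit: π_X = (241 - 0.5Q)q_X - (10q_X + q_X²). Setting ∂π_X/∂q_X = 0: 231 - 3q_X - (1/2)(q_Z) = 0.
Best responses: q_Z = (152 - (1/2)q_X)/2, q_X = (231 - (1/2)q_Z)/3.
Substituting one into the other gives q_Z = 1362/23 and q_X = 1544/23.
Price P = 241 - (1/2)·126.3478 = 177.8261.
Zephyr's profit: 177.8261·(1362/23) - 89·(1362/23) - (1/2)(1362/23)² = 3506.6994.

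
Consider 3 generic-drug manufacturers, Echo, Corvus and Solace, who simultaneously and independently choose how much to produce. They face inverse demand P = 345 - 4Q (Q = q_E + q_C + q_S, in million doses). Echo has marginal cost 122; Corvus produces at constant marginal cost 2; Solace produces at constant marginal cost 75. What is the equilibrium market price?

Echo's profit: π_E = (345 - 4Q)q_E - (122q_E). Setting ∂π_E/∂q_E = 0: 223 - 8q_E - 4(q_C + q_S) = 0.
Corvus's first-order condition: 343 - 8q_C - 4(q_E + q_S) = 0.
Solace's first-order condition: 270 - 8q_S - 4(q_E + q_C) = 0.
Adding the 3 conditions: 836 − 8Q − 8Q = 0, i.e. Q = 209/4.
Back-substituting: q_E = (223 − 209)/4 = 7/2, q_C = (343 − 209)/4 = 67/2, q_S = (270 − 209)/4 = 61/4.
Total output Q = 209/4, so price P = 345 - 4·(209/4) = 136.

136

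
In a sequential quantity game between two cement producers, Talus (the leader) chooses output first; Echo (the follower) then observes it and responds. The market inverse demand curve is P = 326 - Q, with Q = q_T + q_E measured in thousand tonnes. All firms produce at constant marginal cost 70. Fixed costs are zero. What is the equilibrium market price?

134

The follower Echo best-responds to any q_T: π_E = (326 - Q)q_E - 70q_E.
Follower FOC: 256 - q_T - 2q_E = 0, so q_E(q_T) = (256 - q_T)/2.
The leader anticipates this reaction. Substituting into P = 326 - Q gives P = 198 - (1/2)q_T, so π_T = (198 - (1/2)q_T)q_T - 70q_T.
Leader FOC: 128 - q_T = 0, so q_T = 128.
Then q_E = (256 - 128)/2 = 64.
Total output Q = 192, so price P = 326 - 192 = 134.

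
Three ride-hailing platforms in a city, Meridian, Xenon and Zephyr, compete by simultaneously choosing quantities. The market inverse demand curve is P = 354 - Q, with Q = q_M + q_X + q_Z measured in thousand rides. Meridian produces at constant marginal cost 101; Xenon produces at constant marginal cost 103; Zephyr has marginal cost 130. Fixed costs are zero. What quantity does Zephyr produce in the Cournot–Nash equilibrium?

Meridian's profit: π_M = (354 - Q)q_M - (101q_M). Setting ∂π_M/∂q_M = 0: 253 - 2q_M - (q_X + q_Z) = 0.
Xenon's profit: π_X = (354 - Q)q_X - (103q_X). Setting ∂π_X/∂q_X = 0: 251 - 2q_X - (q_M + q_Z) = 0.
Zephyr's profit: π_Z = (354 - Q)q_Z - (130q_Z). Setting ∂π_Z/∂q_Z = 0: 224 - 2q_Z - (q_M + q_X) = 0.
Summing all 3 equations gives 728 − 4Q = 0, hence Q = 182.
Back-substituting: q_M = (253 − 182) = 71, q_X = (251 − 182) = 69, q_Z = (224 − 182) = 42.

42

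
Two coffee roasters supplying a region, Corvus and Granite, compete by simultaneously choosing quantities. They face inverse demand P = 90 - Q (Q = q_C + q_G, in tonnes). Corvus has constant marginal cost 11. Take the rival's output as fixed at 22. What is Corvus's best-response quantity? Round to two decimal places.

With the rival's output fixed at 22, Corvus's profit is π_C = (90 - 22 - q_C)q_C - (11q_C) = (68 - q_C)q_C - (11q_C).
∂π_C/∂q_C = 57 - 2q_C = 0, so q_C = 57/2.

28.50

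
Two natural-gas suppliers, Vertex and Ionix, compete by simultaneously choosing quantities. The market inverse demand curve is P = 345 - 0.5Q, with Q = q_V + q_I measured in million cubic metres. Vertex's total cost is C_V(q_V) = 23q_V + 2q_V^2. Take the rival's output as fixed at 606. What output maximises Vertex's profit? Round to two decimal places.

With the rival's output fixed at 606, Vertex's profit is π_V = (345 - (1/2)·606 - (1/2)q_V)q_V - (23q_V + 2q_V²) = (42 - (1/2)q_V)q_V - (23q_V + 2q_V²).
∂π_V/∂q_V = 19 - 5q_V = 0, so q_V = 19/5.

3.80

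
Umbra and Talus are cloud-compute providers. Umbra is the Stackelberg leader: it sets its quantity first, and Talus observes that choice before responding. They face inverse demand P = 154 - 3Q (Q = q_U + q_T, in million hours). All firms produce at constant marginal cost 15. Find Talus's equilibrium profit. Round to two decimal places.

The follower Talus best-responds to any q_U: π_T = (154 - 3Q)q_T - 15q_T.
Follower FOC: 139 - 3q_U - 6q_T = 0, so q_T(q_U) = (139 - 3q_U)/6.
Umbra substitutes q_T(q_U) into its own profit: π_U = q_U(154 - 3q_U - (139 - 3q_U)/2) - 15q_U = (169/2 - (3/2)q_U)q_U - 15q_U.
Leader FOC: 139/2 - 3q_U = 0, so q_U = 139/6.
Then q_T = (139 - 3·(139/6))/6 = 139/12.
Price P = 154 - 3·(139/4) = 199/4.
Talus's profit: (199/4 - 15)·(139/12) = 402.5208.

402.52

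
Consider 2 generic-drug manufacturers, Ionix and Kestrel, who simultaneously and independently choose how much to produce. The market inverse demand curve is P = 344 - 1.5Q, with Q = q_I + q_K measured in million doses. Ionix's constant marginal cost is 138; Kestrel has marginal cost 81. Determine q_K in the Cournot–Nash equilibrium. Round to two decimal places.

71.11

Ionix's profit: π_I = (344 - 1.5Q)q_I - (138q_I). Setting ∂π_I/∂q_I = 0: 206 - 3q_I - (3/2)(q_K) = 0.
Kestrel's first-order condition: 263 - 3q_K - (3/2)(q_I) = 0.
Rearranging gives the reaction functions q_I = (206 - (3/2)q_K)/3 and q_K = (263 - (3/2)q_I)/3.
Substituting one into the other gives q_I = 298/9 and q_K = 640/9.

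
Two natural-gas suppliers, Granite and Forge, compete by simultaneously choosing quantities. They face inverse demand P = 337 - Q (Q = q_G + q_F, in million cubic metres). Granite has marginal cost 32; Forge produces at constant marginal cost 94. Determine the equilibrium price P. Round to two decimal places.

154.33

Granite's profit: π_G = (337 - Q)q_G - (32q_G). Setting ∂π_G/∂q_G = 0: 305 - 2q_G - (q_F) = 0.
Forge's first-order condition: 243 - 2q_F - (q_G) = 0.
Rearranging gives the reaction functions q_G = (305 - q_F)/2 and q_F = (243 - q_G)/2.
Substituting one into the other gives q_G = 367/3 and q_F = 181/3.
Total output Q = 548/3, so price P = 337 - 548/3 = 463/3.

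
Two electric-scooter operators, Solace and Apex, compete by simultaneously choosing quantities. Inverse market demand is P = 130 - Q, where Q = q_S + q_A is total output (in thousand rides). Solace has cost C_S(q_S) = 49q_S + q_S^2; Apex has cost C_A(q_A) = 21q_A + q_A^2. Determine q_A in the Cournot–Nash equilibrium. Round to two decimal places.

Solace's profit: π_S = (130 - Q)q_S - (49q_S + q_S²). Setting ∂π_S/∂q_S = 0: 81 - 4q_S - (q_A) = 0.
Apex's profit: π_A = (130 - Q)q_A - (21q_A + q_A²). Setting ∂π_A/∂q_A = 0: 109 - 4q_A - (q_S) = 0.
Best responses: q_S = (81 - q_A)/4, q_A = (109 - q_S)/4.
Substituting one into the other gives q_S = 43/3 and q_A = 71/3.

23.67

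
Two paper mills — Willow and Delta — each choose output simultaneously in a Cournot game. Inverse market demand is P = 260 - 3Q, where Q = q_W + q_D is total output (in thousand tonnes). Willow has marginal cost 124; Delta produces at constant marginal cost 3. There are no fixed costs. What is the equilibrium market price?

Willow's profit: π_W = (260 - 3Q)q_W - (124q_W). Setting ∂π_W/∂q_W = 0: 136 - 6q_W - 3(q_D) = 0.
Delta's profit: π_D = (260 - 3Q)q_D - (3q_D). Setting ∂π_D/∂q_D = 0: 257 - 6q_D - 3(q_W) = 0.
Best responses: q_W = (136 - 3q_D)/6, q_D = (257 - 3q_W)/6.
Substituting one into the other gives q_W = 5/3 and q_D = 42.
Total output Q = 131/3, so price P = 260 - 3·(131/3) = 129.

129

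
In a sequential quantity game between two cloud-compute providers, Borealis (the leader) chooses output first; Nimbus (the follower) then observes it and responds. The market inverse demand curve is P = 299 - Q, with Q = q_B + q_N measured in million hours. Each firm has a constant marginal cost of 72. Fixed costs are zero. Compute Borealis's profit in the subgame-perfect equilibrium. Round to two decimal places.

6441.13

Solve by backward induction. Given q_B, the follower Nimbus maximises π_N = (299 - q_B - q_N)q_N - 72q_N.
Follower FOC: 227 - q_B - 2q_N = 0, so q_N(q_B) = (227 - q_B)/2.
The leader anticipates this reaction. Substituting into P = 299 - Q gives P = 371/2 - (1/2)q_B, so π_B = (371/2 - (1/2)q_B)q_B - 72q_B.
The leader's first-order condition 227/2 - q_B = 0 yields q_B = 227/2.
Then q_N = (227 - 227/2)/2 = 227/4.
Price P = 299 - 681/4 = 515/4.
Borealis's profit: (515/4 - 72)·(227/2) = 6441.1250.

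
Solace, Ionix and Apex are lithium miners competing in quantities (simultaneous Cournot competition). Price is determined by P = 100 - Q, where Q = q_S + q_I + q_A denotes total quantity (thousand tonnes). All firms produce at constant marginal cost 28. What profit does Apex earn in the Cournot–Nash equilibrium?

Each firm earns π_i = (100 - Q)q_i - 28q_i.
First-order condition (treating rivals' output as given): 72 - 2q_i - Σ_{j≠i} q_j = 0.
With identical firms every q_j equals q_i, so Σ_{j≠i} q_j = 2q_i and 72 = 4q_i, giving q_i = 18.
Price P = 100 - 54 = 46.
Apex's profit: (46 - 28)·18 = 324.

324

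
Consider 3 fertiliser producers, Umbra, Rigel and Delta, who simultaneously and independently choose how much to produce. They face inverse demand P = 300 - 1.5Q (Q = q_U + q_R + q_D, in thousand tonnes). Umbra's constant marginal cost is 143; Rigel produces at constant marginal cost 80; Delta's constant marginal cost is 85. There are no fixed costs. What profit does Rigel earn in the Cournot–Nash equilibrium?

Umbra's profit: π_U = (300 - 1.5Q)q_U - (143q_U). Setting ∂π_U/∂q_U = 0: 157 - 3q_U - (3/2)(q_R + q_D) = 0.
Rigel's profit: π_R = (300 - 1.5Q)q_R - (80q_R). Setting ∂π_R/∂q_R = 0: 220 - 3q_R - (3/2)(q_U + q_D) = 0.
Delta's profit: π_D = (300 - 1.5Q)q_D - (85q_D). Setting ∂π_D/∂q_D = 0: 215 - 3q_D - (3/2)(q_U + q_R) = 0.
Adding the 3 first-order conditions: 592 − 6Q = 0, so Q = 296/3.
Back-substituting: q_U = (157 − 148)/(3/2) = 6, q_R = (220 − 148)/(3/2) = 48, q_D = (215 − 148)/(3/2) = 134/3.
Price P = 300 - (3/2)·(296/3) = 152.
Rigel's profit: (152 - 80)·48 = 3456.

3456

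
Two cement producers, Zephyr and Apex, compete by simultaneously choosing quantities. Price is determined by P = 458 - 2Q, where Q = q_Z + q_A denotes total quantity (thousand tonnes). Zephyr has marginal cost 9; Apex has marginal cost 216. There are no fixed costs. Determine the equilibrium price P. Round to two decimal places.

Zephyr's profit: π_Z = (458 - 2Q)q_Z - (9q_Z). Setting ∂π_Z/∂q_Z = 0: 449 - 4q_Z - 2(q_A) = 0.
Apex's first-order condition: 242 - 4q_A - 2(q_Z) = 0.
Best responses: q_Z = (449 - 2q_A)/4, q_A = (242 - 2q_Z)/4.
Solving the pair: q_Z = 328/3, q_A = 35/6.
Total output Q = 691/6, so price P = 458 - 2·(691/6) = 683/3.

227.67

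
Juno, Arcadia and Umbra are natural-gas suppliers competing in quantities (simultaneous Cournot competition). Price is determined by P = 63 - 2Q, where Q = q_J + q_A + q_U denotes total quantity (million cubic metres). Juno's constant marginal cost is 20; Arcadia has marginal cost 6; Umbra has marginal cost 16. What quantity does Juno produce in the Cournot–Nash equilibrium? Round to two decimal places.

Juno's profit: π_J = (63 - 2Q)q_J - (20q_J). Setting ∂π_J/∂q_J = 0: 43 - 4q_J - 2(q_A + q_U) = 0.
Arcadia's first-order condition: 57 - 4q_A - 2(q_J + q_U) = 0.
Umbra's profit: π_U = (63 - 2Q)q_U - (16q_U). Setting ∂π_U/∂q_U = 0: 47 - 4q_U - 2(q_J + q_A) = 0.
Adding the 3 first-order conditions: 147 − 8Q = 0, so Q = 147/8.
Back-substituting: q_J = (43 − 147/4)/2 = 25/8, q_A = (57 − 147/4)/2 = 81/8, q_U = (47 − 147/4)/2 = 41/8.

3.13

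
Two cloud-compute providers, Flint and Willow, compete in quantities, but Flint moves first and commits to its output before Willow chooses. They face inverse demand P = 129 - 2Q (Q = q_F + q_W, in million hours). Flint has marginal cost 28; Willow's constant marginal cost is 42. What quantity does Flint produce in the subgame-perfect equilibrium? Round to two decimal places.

28.75

Solve by backward induction. Given q_F, the follower Willow maximises π_W = (129 - 2q_F - 2q_W)q_W - 42q_W.
∂π_W/∂q_W = 87 - 2q_F - 4q_W = 0 gives the reaction function q_W = (87 - 2q_F)/4.
The leader anticipates this reaction. Substituting into P = 129 - 2Q gives P = 171/2 - q_F, so π_F = (171/2 - q_F)q_F - 28q_F.
Maximising: ∂π_F/∂q_F = 115/2 - 2q_F = 0, giving q_F = 115/4.
Then q_W = (87 - 2·(115/4))/4 = 59/8.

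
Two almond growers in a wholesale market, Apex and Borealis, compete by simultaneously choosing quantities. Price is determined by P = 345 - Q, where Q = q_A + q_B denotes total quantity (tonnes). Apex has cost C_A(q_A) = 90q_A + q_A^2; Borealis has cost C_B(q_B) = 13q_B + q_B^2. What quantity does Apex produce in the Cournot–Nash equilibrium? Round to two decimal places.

45.87

Apex's profit: π_A = (345 - Q)q_A - (90q_A + q_A²). Setting ∂π_A/∂q_A = 0: 255 - 4q_A - (q_B) = 0.
Borealis's first-order condition: 332 - 4q_B - (q_A) = 0.
Best responses: q_A = (255 - q_B)/4, q_B = (332 - q_A)/4.
Solving the pair: q_A = 688/15, q_B = 1073/15.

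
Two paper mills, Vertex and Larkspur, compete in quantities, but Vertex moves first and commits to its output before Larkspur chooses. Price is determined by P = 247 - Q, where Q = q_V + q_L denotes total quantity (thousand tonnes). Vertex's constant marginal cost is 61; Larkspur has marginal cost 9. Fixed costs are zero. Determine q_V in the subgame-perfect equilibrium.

The follower Larkspur best-responds to any q_V: π_L = (247 - Q)q_L - 9q_L.
∂π_L/∂q_L = 238 - q_V - 2q_L = 0 gives the reaction function q_L = (238 - q_V)/2.
The leader anticipates this reaction. Substituting into P = 247 - Q gives P = 128 - (1/2)q_V, so π_V = (128 - (1/2)q_V)q_V - 61q_V.
Maximising: ∂π_V/∂q_V = 67 - q_V = 0, giving q_V = 67.
Then q_L = (238 - 67)/2 = 171/2.

67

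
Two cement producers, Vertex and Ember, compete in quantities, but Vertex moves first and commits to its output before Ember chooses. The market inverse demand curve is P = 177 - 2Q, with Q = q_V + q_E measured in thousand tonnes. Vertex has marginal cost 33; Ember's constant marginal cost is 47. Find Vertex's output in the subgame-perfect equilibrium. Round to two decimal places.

Solve by backward induction. Given q_V, the follower Ember maximises π_E = (177 - 2q_V - 2q_E)q_E - 47q_E.
Follower FOC: 130 - 2q_V - 4q_E = 0, so q_E(q_V) = (130 - 2q_V)/4.
Vertex substitutes q_E(q_V) into its own profit: π_V = q_V(177 - 2q_V - (130 - 2q_V)/2) - 33q_V = (112 - q_V)q_V - 33q_V.
Maximising: ∂π_V/∂q_V = 79 - 2q_V = 0, giving q_V = 79/2.
Then q_E = (130 - 2·(79/2))/4 = 51/4.

39.50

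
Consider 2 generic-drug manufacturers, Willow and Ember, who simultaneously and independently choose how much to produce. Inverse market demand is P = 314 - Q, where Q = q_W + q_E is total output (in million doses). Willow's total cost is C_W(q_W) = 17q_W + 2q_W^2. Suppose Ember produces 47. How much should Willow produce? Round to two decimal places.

With the rival's output fixed at 47, Willow's profit is π_W = (314 - 47 - q_W)q_W - (17q_W + 2q_W²) = (267 - q_W)q_W - (17q_W + 2q_W²).
∂π_W/∂q_W = 250 - 6q_W = 0, so q_W = 125/3.

41.67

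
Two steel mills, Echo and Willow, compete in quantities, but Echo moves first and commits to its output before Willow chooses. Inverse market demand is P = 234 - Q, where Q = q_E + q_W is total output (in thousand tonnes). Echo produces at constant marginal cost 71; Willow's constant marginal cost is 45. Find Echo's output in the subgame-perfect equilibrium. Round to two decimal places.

Solve by backward induction. Given q_E, the follower Willow maximises π_W = (234 - q_E - q_W)q_W - 45q_W.
Setting the follower's marginal profit to zero, 189 - q_E - 2q_W = 0, i.e. q_W = (189 - q_E)/2.
The leader anticipates this reaction. Substituting into P = 234 - Q gives P = 279/2 - (1/2)q_E, so π_E = (279/2 - (1/2)q_E)q_E - 71q_E.
The leader's first-order condition 137/2 - q_E = 0 yields q_E = 137/2.
Then q_W = (189 - 137/2)/2 = 241/4.

68.50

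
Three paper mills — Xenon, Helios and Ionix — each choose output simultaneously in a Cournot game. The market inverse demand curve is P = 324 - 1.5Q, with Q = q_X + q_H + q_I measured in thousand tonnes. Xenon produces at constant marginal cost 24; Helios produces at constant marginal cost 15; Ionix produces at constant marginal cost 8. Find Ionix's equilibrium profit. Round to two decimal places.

Xenon's profit: π_X = (324 - 1.5Q)q_X - (24q_X). Setting ∂π_X/∂q_X = 0: 300 - 3q_X - (3/2)(q_H + q_I) = 0.
Helios's profit: π_H = (324 - 1.5Q)q_H - (15q_H). Setting ∂π_H/∂q_H = 0: 309 - 3q_H - (3/2)(q_X + q_I) = 0.
Ionix's profit: π_I = (324 - 1.5Q)q_I - (8q_I). Setting ∂π_I/∂q_I = 0: 316 - 3q_I - (3/2)(q_X + q_H) = 0.
Summing all 3 equations gives 925 − 6Q = 0, hence Q = 925/6.
Back-substituting: q_X = (300 − 925/4)/(3/2) = 275/6, q_H = (309 − 925/4)/(3/2) = 311/6, q_I = (316 − 925/4)/(3/2) = 113/2.
Price P = 324 - (3/2)·(925/6) = 371/4.
Ionix's profit: (371/4 - 8)·(113/2) = 4788.3750.

4788.38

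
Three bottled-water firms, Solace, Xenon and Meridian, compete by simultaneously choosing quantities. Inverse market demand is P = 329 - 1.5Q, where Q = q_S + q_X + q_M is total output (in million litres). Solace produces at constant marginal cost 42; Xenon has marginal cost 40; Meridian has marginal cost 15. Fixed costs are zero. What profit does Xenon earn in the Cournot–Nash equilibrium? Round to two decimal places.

2948.17

Solace's profit: π_S = (329 - 1.5Q)q_S - (42q_S). Setting ∂π_S/∂q_S = 0: 287 - 3q_S - (3/2)(q_X + q_M) = 0.
Xenon's profit: π_X = (329 - 1.5Q)q_X - (40q_X). Setting ∂π_X/∂q_X = 0: 289 - 3q_X - (3/2)(q_S + q_M) = 0.
Meridian's first-order condition: 314 - 3q_M - (3/2)(q_S + q_X) = 0.
Adding the 3 conditions: 890 − 3Q − 3Q = 0, i.e. Q = 445/3.
Back-substituting: q_S = (287 − 445/2)/(3/2) = 43, q_X = (289 − 445/2)/(3/2) = 133/3, q_M = (314 − 445/2)/(3/2) = 61.
Price P = 329 - (3/2)·(445/3) = 213/2.
Xenon's profit: (213/2 - 40)·(133/3) = 2948.1667.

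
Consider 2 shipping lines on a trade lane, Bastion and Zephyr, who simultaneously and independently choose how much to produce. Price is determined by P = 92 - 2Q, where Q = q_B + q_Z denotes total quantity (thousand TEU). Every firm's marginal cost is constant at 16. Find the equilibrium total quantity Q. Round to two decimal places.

25.33

Each firm earns π_i = (92 - 2Q)q_i - 16q_i.
Setting ∂π_i/∂q_i = 0 with rivals' quantities fixed: 76 - 4q_i - 2q_j = 0.
By symmetry each firm produces the same amount; substituting q_j = q_i yields q_i = 76/6 = 38/3.
Total output Q = 38/3 + 38/3 = 76/3.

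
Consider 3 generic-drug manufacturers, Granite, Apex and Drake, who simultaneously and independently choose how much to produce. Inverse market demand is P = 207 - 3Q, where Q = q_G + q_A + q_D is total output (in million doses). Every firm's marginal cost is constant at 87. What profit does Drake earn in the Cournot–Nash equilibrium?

A representative firm's profit is π_i = q_i(207 - 3Q) - 87q_i.
First-order condition (treating rivals' output as given): 120 - 6q_i - 3·Σ_{j≠i} q_j = 0.
By symmetry each firm produces the same amount; substituting Σ_{j≠i} q_j = 2q_i yields q_i = 120/12 = 10.
Price P = 207 - 3·30 = 117.
Drake's profit: (117 - 87)·10 = 300.

300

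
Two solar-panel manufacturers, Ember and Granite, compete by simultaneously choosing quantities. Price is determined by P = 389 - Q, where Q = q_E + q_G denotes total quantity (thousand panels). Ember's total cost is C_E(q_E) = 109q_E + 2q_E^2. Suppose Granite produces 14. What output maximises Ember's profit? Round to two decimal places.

44.33

With the rival's output fixed at 14, Ember's profit is π_E = (389 - 14 - q_E)q_E - (109q_E + 2q_E²) = (375 - q_E)q_E - (109q_E + 2q_E²).
∂π_E/∂q_E = 266 - 6q_E = 0, so q_E = 133/3.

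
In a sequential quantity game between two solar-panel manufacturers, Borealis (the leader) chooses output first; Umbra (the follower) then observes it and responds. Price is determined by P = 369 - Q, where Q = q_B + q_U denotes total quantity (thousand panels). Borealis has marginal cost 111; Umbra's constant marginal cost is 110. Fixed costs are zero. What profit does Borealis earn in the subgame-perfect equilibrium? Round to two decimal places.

8256.13

Solve by backward induction. Given q_B, the follower Umbra maximises π_U = (369 - q_B - q_U)q_U - 110q_U.
∂π_U/∂q_U = 259 - q_B - 2q_U = 0 gives the reaction function q_U = (259 - q_B)/2.
The leader anticipates this reaction. Substituting into P = 369 - Q gives P = 479/2 - (1/2)q_B, so π_B = (479/2 - (1/2)q_B)q_B - 111q_B.
Leader FOC: 257/2 - q_B = 0, so q_B = 257/2.
Then q_U = (259 - 257/2)/2 = 261/4.
Price P = 369 - 775/4 = 701/4.
Borealis's profit: (701/4 - 111)·(257/2) = 8256.1250.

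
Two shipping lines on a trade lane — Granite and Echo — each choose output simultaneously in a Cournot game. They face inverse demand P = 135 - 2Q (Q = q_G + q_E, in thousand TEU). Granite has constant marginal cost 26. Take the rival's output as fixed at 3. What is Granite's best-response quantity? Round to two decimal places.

25.75

With the rival's output fixed at 3, Granite's profit is π_G = (135 - 2·3 - 2q_G)q_G - (26q_G) = (129 - 2q_G)q_G - (26q_G).
∂π_G/∂q_G = 103 - 4q_G = 0, so q_G = 103/4.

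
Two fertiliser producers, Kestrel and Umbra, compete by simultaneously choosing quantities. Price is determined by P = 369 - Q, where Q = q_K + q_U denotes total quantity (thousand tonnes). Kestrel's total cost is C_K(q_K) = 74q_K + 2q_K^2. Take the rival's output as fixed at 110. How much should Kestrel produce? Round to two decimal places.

With the rival's output fixed at 110, Kestrel's profit is π_K = (369 - 110 - q_K)q_K - (74q_K + 2q_K²) = (259 - q_K)q_K - (74q_K + 2q_K²).
∂π_K/∂q_K = 185 - 6q_K = 0, so q_K = 185/6.

30.83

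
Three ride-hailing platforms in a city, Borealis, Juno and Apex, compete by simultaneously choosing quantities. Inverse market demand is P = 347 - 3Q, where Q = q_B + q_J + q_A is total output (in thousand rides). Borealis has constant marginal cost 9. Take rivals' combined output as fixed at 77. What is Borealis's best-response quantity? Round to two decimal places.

17.83

With rivals' combined output fixed at 77, Borealis's profit is π_B = (347 - 3·77 - 3q_B)q_B - (9q_B) = (116 - 3q_B)q_B - (9q_B).
∂π_B/∂q_B = 107 - 6q_B = 0, so q_B = 107/6.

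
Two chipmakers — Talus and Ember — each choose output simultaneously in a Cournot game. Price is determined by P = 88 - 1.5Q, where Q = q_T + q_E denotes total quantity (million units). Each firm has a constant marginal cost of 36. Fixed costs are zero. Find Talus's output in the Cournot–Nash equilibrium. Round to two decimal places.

A representative firm's profit is π_i = q_i(88 - 1.5Q) - 36q_i.
Setting ∂π_i/∂q_i = 0 with rivals' quantities fixed: 52 - 3q_i - (3/2)q_j = 0.
With identical firms every q_j equals q_i, so q_j = q_i and 52 = (9/2)q_i, giving q_i = 104/9.

11.56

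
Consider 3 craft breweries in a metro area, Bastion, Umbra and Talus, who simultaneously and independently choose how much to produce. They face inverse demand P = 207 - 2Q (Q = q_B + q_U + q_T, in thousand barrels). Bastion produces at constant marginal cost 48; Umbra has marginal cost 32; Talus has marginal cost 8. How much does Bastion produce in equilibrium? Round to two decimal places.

12.88

Bastion's profit: π_B = (207 - 2Q)q_B - (48q_B). Setting ∂π_B/∂q_B = 0: 159 - 4q_B - 2(q_U + q_T) = 0.
Umbra's first-order condition: 175 - 4q_U - 2(q_B + q_T) = 0.
Talus's first-order condition: 199 - 4q_T - 2(q_B + q_U) = 0.
Adding the 3 conditions: 533 − 4Q − 4Q = 0, i.e. Q = 533/8.
Back-substituting: q_B = (159 − 533/4)/2 = 103/8, q_U = (175 − 533/4)/2 = 167/8, q_T = (199 − 533/4)/2 = 263/8.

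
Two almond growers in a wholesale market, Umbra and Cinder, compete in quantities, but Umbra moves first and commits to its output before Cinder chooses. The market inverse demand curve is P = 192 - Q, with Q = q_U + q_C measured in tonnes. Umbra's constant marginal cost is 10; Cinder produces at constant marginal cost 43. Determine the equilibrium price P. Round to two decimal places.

63.75

The follower Cinder best-responds to any q_U: π_C = (192 - Q)q_C - 43q_C.
∂π_C/∂q_C = 149 - q_U - 2q_C = 0 gives the reaction function q_C = (149 - q_U)/2.
The leader anticipates this reaction. Substituting into P = 192 - Q gives P = 235/2 - (1/2)q_U, so π_U = (235/2 - (1/2)q_U)q_U - 10q_U.
Maximising: ∂π_U/∂q_U = 215/2 - q_U = 0, giving q_U = 215/2.
Then q_C = (149 - 215/2)/2 = 83/4.
Total output Q = 513/4, so price P = 192 - 513/4 = 255/4.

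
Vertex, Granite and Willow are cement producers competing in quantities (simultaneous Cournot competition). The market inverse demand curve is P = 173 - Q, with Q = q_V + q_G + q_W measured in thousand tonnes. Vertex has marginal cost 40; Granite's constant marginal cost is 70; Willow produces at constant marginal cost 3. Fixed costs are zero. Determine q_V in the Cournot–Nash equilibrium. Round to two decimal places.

Vertex's profit: π_V = (173 - Q)q_V - (40q_V). Setting ∂π_V/∂q_V = 0: 133 - 2q_V - (q_G + q_W) = 0.
Granite's first-order condition: 103 - 2q_G - (q_V + q_W) = 0.
Willow's profit: π_W = (173 - Q)q_W - (3q_W). Setting ∂π_W/∂q_W = 0: 170 - 2q_W - (q_V + q_G) = 0.
Adding the 3 conditions: 406 − 2Q − 2Q = 0, i.e. Q = 203/2.
Back-substituting: q_V = (133 − 203/2) = 63/2, q_G = (103 − 203/2) = 3/2, q_W = (170 − 203/2) = 137/2.

31.50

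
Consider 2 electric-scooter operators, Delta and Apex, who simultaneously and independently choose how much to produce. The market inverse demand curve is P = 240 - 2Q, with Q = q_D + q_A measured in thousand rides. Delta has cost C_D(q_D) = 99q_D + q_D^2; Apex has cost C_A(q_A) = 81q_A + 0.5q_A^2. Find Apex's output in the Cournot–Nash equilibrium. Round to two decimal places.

Delta's profit: π_D = (240 - 2Q)q_D - (99q_D + q_D²). Setting ∂π_D/∂q_D = 0: 141 - 6q_D - 2(q_A) = 0.
Apex's first-order condition: 159 - 5q_A - 2(q_D) = 0.
So q_D = (141 - 2q_A)/6 and q_A = (159 - 2q_D)/5.
Substituting one into the other gives q_D = 387/26 and q_A = 336/13.

25.85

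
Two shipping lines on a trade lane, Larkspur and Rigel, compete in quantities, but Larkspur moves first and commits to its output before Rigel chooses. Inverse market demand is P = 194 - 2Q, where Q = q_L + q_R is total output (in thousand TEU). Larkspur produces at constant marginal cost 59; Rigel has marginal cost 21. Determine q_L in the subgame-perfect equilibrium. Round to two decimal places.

24.25

Solve by backward induction. Given q_L, the follower Rigel maximises π_R = (194 - 2q_L - 2q_R)q_R - 21q_R.
Follower FOC: 173 - 2q_L - 4q_R = 0, so q_R(q_L) = (173 - 2q_L)/4.
The leader anticipates this reaction. Substituting into P = 194 - 2Q gives P = 215/2 - q_L, so π_L = (215/2 - q_L)q_L - 59q_L.
Leader FOC: 97/2 - 2q_L = 0, so q_L = 97/4.
Then q_R = (173 - 2·(97/4))/4 = 249/8.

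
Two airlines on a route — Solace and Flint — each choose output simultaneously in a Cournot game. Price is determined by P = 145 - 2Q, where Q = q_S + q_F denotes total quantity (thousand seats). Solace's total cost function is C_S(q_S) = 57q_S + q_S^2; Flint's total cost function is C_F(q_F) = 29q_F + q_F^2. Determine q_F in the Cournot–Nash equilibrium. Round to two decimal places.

Solace's profit: π_S = (145 - 2Q)q_S - (57q_S + q_S²). Setting ∂π_S/∂q_S = 0: 88 - 6q_S - 2(q_F) = 0.
Flint's first-order condition: 116 - 6q_F - 2(q_S) = 0.
Best responses: q_S = (88 - 2q_F)/6, q_F = (116 - 2q_S)/6.
Substituting one into the other gives q_S = 37/4 and q_F = 65/4.

16.25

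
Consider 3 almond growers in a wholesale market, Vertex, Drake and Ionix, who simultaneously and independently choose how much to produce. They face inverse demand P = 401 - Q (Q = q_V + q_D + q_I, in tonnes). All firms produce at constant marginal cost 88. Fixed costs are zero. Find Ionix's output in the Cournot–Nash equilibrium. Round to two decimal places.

A representative firm's profit is π_i = q_i(401 - Q) - 88q_i.
Setting ∂π_i/∂q_i = 0 with rivals' quantities fixed: 313 - 2q_i - Σ_{j≠i} q_j = 0.
By symmetry each firm produces the same amount; substituting Σ_{j≠i} q_j = 2q_i yields q_i = 313/4.

78.25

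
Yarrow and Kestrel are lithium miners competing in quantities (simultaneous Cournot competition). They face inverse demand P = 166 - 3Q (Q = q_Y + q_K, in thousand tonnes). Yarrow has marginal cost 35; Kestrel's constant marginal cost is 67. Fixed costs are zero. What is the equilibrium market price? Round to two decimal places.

Yarrow's profit: π_Y = (166 - 3Q)q_Y - (35q_Y). Setting ∂π_Y/∂q_Y = 0: 131 - 6q_Y - 3(q_K) = 0.
Kestrel's profit: π_K = (166 - 3Q)q_K - (67q_K). Setting ∂π_K/∂q_K = 0: 99 - 6q_K - 3(q_Y) = 0.
Best responses: q_Y = (131 - 3q_K)/6, q_K = (99 - 3q_Y)/6.
Solving the pair: q_Y = 163/9, q_K = 67/9.
Total output Q = 230/9, so price P = 166 - 3·(230/9) = 268/3.

89.33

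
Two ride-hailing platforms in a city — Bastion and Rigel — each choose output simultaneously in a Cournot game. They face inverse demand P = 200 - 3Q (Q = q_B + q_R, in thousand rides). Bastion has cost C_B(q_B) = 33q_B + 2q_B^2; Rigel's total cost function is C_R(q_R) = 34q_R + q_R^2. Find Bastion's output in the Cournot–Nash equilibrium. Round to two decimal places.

Bastion's profit: π_B = (200 - 3Q)q_B - (33q_B + 2q_B²). Setting ∂π_B/∂q_B = 0: 167 - 10q_B - 3(q_R) = 0.
Rigel's profit: π_R = (200 - 3Q)q_R - (34q_R + q_R²). Setting ∂π_R/∂q_R = 0: 166 - 8q_R - 3(q_B) = 0.
So q_B = (167 - 3q_R)/10 and q_R = (166 - 3q_B)/8.
Solving the pair: q_B = 838/71, q_R = 1159/71.

11.80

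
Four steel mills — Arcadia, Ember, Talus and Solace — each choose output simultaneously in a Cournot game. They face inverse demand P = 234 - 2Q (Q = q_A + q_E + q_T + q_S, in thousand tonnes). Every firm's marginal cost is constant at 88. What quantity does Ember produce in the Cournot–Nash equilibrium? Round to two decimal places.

14.60

Each firm earns π_i = (234 - 2Q)q_i - 88q_i.
Setting ∂π_i/∂q_i = 0 with rivals' quantities fixed: 146 - 4q_i - 2·Σ_{j≠i} q_j = 0.
With identical firms every q_j equals q_i, so Σ_{j≠i} q_j = 3q_i and 146 = 10q_i, giving q_i = 73/5.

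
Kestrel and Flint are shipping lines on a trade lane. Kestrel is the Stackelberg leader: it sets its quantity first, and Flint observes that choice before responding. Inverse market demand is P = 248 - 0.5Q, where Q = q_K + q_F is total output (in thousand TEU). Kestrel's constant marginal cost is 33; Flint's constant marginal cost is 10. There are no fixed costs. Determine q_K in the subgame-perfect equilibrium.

192

The follower Flint best-responds to any q_K: π_F = (248 - 0.5Q)q_F - 10q_F.
Follower FOC: 238 - (1/2)q_K - q_F = 0, so q_F(q_K) = (238 - (1/2)q_K).
The leader anticipates this reaction. Substituting into P = 248 - 0.5Q gives P = 129 - (1/4)q_K, so π_K = (129 - (1/4)q_K)q_K - 33q_K.
Maximising: ∂π_K/∂q_K = 96 - (1/2)q_K = 0, giving q_K = 192.
Then q_F = (238 - (1/2)·192) = 142.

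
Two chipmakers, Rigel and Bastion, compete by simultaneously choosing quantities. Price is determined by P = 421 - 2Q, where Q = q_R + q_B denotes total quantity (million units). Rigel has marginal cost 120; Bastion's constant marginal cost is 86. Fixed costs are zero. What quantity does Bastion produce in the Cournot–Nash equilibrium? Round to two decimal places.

Rigel's profit: π_R = (421 - 2Q)q_R - (120q_R). Setting ∂π_R/∂q_R = 0: 301 - 4q_R - 2(q_B) = 0.
Bastion's profit: π_B = (421 - 2Q)q_B - (86q_B). Setting ∂π_B/∂q_B = 0: 335 - 4q_B - 2(q_R) = 0.
Rearranging gives the reaction functions q_R = (301 - 2q_B)/4 and q_B = (335 - 2q_R)/4.
Substituting one into the other gives q_R = 89/2 and q_B = 123/2.

61.50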